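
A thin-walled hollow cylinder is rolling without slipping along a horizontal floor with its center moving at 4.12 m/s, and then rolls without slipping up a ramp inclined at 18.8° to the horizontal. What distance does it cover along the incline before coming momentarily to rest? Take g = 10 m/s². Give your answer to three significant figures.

The moment of inertia is MR², giving k ≡ I/(MR²) = 1.
Since it rolls without slipping, ω = v/R and KE = ½Mv² + ½Iω² = ½(1+k)Mv² = Mv².
Setting this equal to Mgh gives the vertical rise h = (1+k)v₀²/(2g) = 2×4.12²/(2×10) = 1.697 m.
Along the incline, d = h/sinθ = 1.697/sin18.8° ≈ 5.27 m.

d ≈ 5.27 m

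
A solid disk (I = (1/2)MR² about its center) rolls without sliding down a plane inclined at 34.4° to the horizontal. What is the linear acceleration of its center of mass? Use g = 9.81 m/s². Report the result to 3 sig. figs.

For this body I = (1/2)MR², i.e. k = I/(MR²) = 0.5.
Newton's second law down the slope: Mg sinθ − f = Ma. The torque equation fR = Iα (with α = a/R) gives f = kMa.
Eliminating f: Mg sinθ = (1+k)Ma, so a = g sinθ/(1+k) = 9.81 × sin34.4° / 1.5 ≈ 3.69 m/s².

a ≈ 3.69 m/s²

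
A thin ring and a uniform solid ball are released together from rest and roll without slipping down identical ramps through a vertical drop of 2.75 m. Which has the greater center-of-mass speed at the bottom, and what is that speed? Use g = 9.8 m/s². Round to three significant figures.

For rolling without slipping, Mgh = ½(1+k)Mv² where k = I/(MR²), so v = √(2gh/(1+k)).
Thin ring: k = 1, giving v = √(2×9.8×2.75/2) = 5.191 m/s.
Uniform solid ball: k = 0.4, giving v = √(2×9.8×2.75/1.4) = 6.205 m/s.
The smaller k wins: the uniform solid ball, at ≈ 6.20 m/s.

the uniform solid ball, at v ≈ 6.20 m/s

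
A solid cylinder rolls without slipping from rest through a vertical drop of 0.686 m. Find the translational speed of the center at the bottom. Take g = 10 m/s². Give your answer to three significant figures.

Here I = (1/2)MR², so the shape factor k = I/(MR²) = 0.5.
Since it rolls without slipping, ω = v/R and KE = ½Mv² + ½Iω² = ½(1+k)Mv² = (3/4)Mv².
Energy conservation: Mgh = (3/4)Mv², so v = √(2gh/(1+k)) = √(2 × 10 × 0.686 / 1.5) ≈ 3.02 m/s.

v ≈ 3.02 m/s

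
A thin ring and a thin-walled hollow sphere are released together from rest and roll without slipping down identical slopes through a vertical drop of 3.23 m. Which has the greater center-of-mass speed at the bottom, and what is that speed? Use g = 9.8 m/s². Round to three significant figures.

For rolling without slipping, Mgh = ½(1+k)Mv² where k = I/(MR²), so v = √(2gh/(1+k)).
Thin ring: k = 1, giving v = √(2×9.8×3.23/2) = 5.626 m/s.
Thin-walled hollow sphere: k = 2/3, giving v = √(2×9.8×3.23/1.667) = 6.163 m/s.
The smaller k wins: the thin-walled hollow sphere, at ≈ 6.16 m/s.

the thin-walled hollow sphere, at v ≈ 6.16 m/s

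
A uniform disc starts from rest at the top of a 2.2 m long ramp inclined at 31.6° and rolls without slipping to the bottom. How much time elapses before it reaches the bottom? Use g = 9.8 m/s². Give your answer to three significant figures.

t ≈ 1.13 s

Here I = (1/2)MR², so the shape factor k = I/(MR²) = 0.5.
Along the incline Mg sinθ − f = Ma, and torque about the center fR = Iα = kMR²(a/R) gives f = kMa.
Hence a = g sinθ/(1+k) = 9.8×sin31.6°/1.5 = 3.423 m/s².
With constant a from rest, t = √(2L/a) = √(2·2.2/3.423) ≈ 1.13 s.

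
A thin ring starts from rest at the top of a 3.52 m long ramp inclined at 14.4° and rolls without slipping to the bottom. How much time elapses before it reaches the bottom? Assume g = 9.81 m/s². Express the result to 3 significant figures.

The moment of inertia is MR², giving k ≡ I/(MR²) = 1.
Along the incline Mg sinθ − f = Ma, and torque about the center fR = Iα = kMR²(a/R) gives f = kMa.
Hence a = g sinθ/(1+k) = 9.81×sin14.4°/2 = 1.22 m/s².
With constant a from rest, t = √(2L/a) = √(2·3.52/1.22) ≈ 2.40 s.

t ≈ 2.40 s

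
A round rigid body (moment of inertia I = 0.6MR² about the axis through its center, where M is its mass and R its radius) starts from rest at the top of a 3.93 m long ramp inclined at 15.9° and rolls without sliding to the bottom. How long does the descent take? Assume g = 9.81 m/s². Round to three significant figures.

t ≈ 2.16 s

With I = 0.6MR², the ratio k = I/(MR²) is 0.6.
Translational: Mg sinθ − f = Ma. Rotational about the CM: fR = Iα = kMRa, so f = kMa.
Hence a = g sinθ/(1+k) = 9.81×sin15.9°/1.6 = 1.68 m/s².
With constant a from rest, t = √(2L/a) = √(2·3.93/1.68) ≈ 2.16 s.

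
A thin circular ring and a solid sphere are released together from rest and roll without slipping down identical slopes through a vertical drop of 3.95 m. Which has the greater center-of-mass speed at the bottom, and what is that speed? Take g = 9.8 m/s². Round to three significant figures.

the solid sphere, at v ≈ 7.44 m/s

For rolling without slipping, Mgh = ½(1+k)Mv² where k = I/(MR²), so v = √(2gh/(1+k)).
Thin circular ring: k = 1, giving v = √(2×9.8×3.95/2) = 6.222 m/s.
Solid sphere: k = 0.4, giving v = √(2×9.8×3.95/1.4) = 7.436 m/s.
The smaller k wins: the solid sphere, at ≈ 7.44 m/s.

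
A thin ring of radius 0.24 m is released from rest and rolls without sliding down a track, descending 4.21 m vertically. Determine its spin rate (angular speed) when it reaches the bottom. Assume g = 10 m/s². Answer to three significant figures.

With I = MR², the ratio k = I/(MR²) is 1.
The rolling condition ω = v/R makes the rotational term ½I(v/R)² = ½kMv², so KE_total = ½(1+k)Mv² = Mv².
Energy conservation Mgh = ½(1+k)Mv² gives v = √(2gh/(1+k)) = √(2 × 10 × 4.21 / 2) = 6.488 m/s.
Then ω = v/R = 6.488 / 0.24 ≈ 27.0 rad/s.

ω ≈ 27.0 rad/s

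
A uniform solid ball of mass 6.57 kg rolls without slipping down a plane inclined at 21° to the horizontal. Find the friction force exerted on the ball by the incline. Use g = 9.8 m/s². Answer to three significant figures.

For this body I = (2/5)MR², i.e. k = I/(MR²) = 0.4.
Translational: Mg sinθ − f = Ma. Rotational about the CM: fR = Iα = kMRa, so f = kMa.
Combining, a = g sinθ/(1+k) and f = kMa = kMg sinθ/(1+k).
f = 0.4 × 6.57 × 9.8 × sin21° / 1.4 ≈ 6.59 N.

f ≈ 6.59 N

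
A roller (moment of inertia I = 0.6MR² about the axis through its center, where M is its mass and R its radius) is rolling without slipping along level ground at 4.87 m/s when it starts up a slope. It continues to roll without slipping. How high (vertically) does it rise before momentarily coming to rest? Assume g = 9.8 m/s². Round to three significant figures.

With I = 0.6MR², the ratio k = I/(MR²) is 0.6.
Since it rolls without slipping, ω = v/R and KE = ½Mv² + ½Iω² = ½(1+k)Mv² = (4/5)Mv².
At the top the kinetic energy is zero, so (4/5)Mv₀² = Mgh.
Thus h = (1+k)v₀²/(2g) = 1.6 × 4.87² / (2 × 9.8) ≈ 1.94 m.

h ≈ 1.94 m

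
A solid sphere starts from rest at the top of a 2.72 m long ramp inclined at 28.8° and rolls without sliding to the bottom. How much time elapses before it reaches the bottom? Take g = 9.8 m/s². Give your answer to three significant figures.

For this body I = (2/5)MR², i.e. k = I/(MR²) = 0.4.
Translational: Mg sinθ − f = Ma. Rotational about the CM: fR = Iα = kMRa, so f = kMa.
Hence a = g sinθ/(1+k) = 9.8×sin28.8°/1.4 = 3.372 m/s².
With constant a from rest, t = √(2L/a) = √(2·2.72/3.372) ≈ 1.27 s.

t ≈ 1.27 s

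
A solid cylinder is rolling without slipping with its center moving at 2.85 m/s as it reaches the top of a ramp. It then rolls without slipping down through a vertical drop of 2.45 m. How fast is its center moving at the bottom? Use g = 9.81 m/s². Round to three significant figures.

v ≈ 6.34 m/s

The moment of inertia is (1/2)MR², giving k ≡ I/(MR²) = 0.5.
The rolling condition ω = v/R makes the rotational term ½I(v/R)² = ½kMv², so KE_total = ½(1+k)Mv² = (3/4)Mv².
Conserving energy between top and bottom: (3/4)Mv² = (3/4)Mv₀² + Mgh, hence v² = v₀² + 2gh/(1+k).
v = √(2.85² + 2×9.81×2.45/1.5) = √40.17 ≈ 6.34 m/s.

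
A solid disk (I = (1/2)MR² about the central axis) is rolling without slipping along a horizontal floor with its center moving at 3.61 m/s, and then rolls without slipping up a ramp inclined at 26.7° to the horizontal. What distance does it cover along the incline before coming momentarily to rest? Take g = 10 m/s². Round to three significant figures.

d ≈ 2.18 m

The moment of inertia is (1/2)MR², giving k ≡ I/(MR²) = 0.5.
Since it rolls without slipping, ω = v/R and KE = ½Mv² + ½Iω² = ½(1+k)Mv² = (3/4)Mv².
Setting this equal to Mgh gives the vertical rise h = (1+k)v₀²/(2g) = 1.5×3.61²/(2×10) = 0.9774 m.
The distance along the slope is d = h/sinθ = 0.9774/sin26.7° ≈ 2.18 m.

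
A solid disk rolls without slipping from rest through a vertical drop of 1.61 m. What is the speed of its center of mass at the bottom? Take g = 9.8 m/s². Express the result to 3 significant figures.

v ≈ 4.59 m/s

For this body I = (1/2)MR², i.e. k = I/(MR²) = 0.5.
Rolling without slipping gives ω = v/R, so the total kinetic energy is ½Mv² + ½Iω² = ½(1+k)Mv² = (3/4)Mv².
Energy conservation: Mgh = (3/4)Mv², so v = √(2gh/(1+k)) = √(2 × 9.8 × 1.61 / 1.5) ≈ 4.59 m/s.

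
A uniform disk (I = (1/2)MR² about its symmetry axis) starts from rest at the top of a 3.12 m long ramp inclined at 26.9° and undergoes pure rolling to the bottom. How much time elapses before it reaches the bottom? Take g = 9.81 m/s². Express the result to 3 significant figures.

With I = (1/2)MR², the ratio k = I/(MR²) is 0.5.
Translational: Mg sinθ − f = Ma. Rotational about the CM: fR = Iα = kMRa, so f = kMa.
Hence a = g sinθ/(1+k) = 9.81×sin26.9°/1.5 = 2.959 m/s².
Starting from rest, L = ½at², so t = √(2L/a) = √(2×3.12/2.959) ≈ 1.45 s.

t ≈ 1.45 s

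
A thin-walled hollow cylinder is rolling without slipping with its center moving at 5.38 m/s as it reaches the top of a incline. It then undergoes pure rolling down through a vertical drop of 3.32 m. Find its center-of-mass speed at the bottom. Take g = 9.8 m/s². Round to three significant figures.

v ≈ 7.84 m/s

The moment of inertia is MR², giving k ≡ I/(MR²) = 1.
Since it rolls without slipping, ω = v/R and KE = ½Mv² + ½Iω² = ½(1+k)Mv² = Mv².
Energy conservation: Mv₀² + Mgh = Mv², so v² = v₀² + 2gh/(1+k).
v = √(5.38² + 2×9.8×3.32/2) = √61.48 ≈ 7.84 m/s.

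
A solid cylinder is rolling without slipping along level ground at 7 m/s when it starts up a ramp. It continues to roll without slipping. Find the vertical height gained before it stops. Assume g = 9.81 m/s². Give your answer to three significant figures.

h ≈ 3.75 m

Here I = (1/2)MR², so the shape factor k = I/(MR²) = 0.5.
Rolling without slipping gives ω = v/R, so the total kinetic energy is ½Mv² + ½Iω² = ½(1+k)Mv² = (3/4)Mv².
At the top the kinetic energy is zero, so (3/4)Mv₀² = Mgh.
Thus h = (1+k)v₀²/(2g) = 1.5 × 7² / (2 × 9.81) ≈ 3.75 m.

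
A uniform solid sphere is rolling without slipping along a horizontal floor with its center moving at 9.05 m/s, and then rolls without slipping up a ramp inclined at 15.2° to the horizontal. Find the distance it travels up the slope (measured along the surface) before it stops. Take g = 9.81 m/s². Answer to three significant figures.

For this body I = (2/5)MR², i.e. k = I/(MR²) = 0.4.
The rolling condition ω = v/R makes the rotational term ½I(v/R)² = ½kMv², so KE_total = ½(1+k)Mv² = (7/10)Mv².
Setting this equal to Mgh gives the vertical rise h = (1+k)v₀²/(2g) = 1.4×9.05²/(2×9.81) = 5.844 m.
The distance along the slope is d = h/sinθ = 5.844/sin15.2° ≈ 22.3 m.

d ≈ 22.3 m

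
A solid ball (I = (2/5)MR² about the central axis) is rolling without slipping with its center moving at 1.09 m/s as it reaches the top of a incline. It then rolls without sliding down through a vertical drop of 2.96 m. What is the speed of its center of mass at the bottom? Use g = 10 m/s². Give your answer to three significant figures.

The moment of inertia is (2/5)MR², giving k ≡ I/(MR²) = 0.4.
Since it rolls without slipping, ω = v/R and KE = ½Mv² + ½Iω² = ½(1+k)Mv² = (7/10)Mv².
Conserving energy between top and bottom: (7/10)Mv² = (7/10)Mv₀² + Mgh, hence v² = v₀² + 2gh/(1+k).
v = √(1.09² + 2×10×2.96/1.4) = √43.47 ≈ 6.59 m/s.

v ≈ 6.59 m/s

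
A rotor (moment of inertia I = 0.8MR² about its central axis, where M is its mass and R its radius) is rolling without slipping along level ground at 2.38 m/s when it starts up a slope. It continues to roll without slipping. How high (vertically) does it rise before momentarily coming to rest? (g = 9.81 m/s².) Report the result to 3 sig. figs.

Here I = 0.8MR², so the shape factor k = I/(MR²) = 0.8.
Rolling without slipping gives ω = v/R, so the total kinetic energy is ½Mv² + ½Iω² = ½(1+k)Mv² = (9/10)Mv².
All of this converts to potential energy at the highest point: (9/10)Mv₀² = Mgh.
Thus h = (1+k)v₀²/(2g) = 1.8 × 2.38² / (2 × 9.81) ≈ 0.520 m.

h ≈ 0.520 m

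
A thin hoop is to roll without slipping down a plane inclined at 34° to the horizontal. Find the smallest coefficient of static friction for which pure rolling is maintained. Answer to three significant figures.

μ_min ≈ 0.337

The moment of inertia is MR², giving k ≡ I/(MR²) = 1.
Translational: Mg sinθ − f = Ma. Rotational about the CM: fR = Iα = kMRa, so f = kMa.
These give a = g sinθ/(1+k) and the required friction f = kMg sinθ/(1+k).
The normal force is N = Mg cosθ, so μ_min = f/N = k tanθ/(1+k).
μ_min = 1 × tan34° / 2 ≈ 0.337.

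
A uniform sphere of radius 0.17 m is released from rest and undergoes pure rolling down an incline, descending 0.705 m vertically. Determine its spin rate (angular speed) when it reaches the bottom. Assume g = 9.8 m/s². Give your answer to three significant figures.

ω ≈ 18.5 rad/s

With I = (2/5)MR², the ratio k = I/(MR²) is 0.4.
Pure rolling means v = ωR; then KE = ½Mv² + ½I(v/R)² = ½(1+k)Mv² = (7/10)Mv².
Energy conservation Mgh = ½(1+k)Mv² gives v = √(2gh/(1+k)) = √(2 × 9.8 × 0.705 / 1.4) = 3.142 m/s.
The angular speed follows from ω = v/R = 3.142/0.17 ≈ 18.5 rad/s.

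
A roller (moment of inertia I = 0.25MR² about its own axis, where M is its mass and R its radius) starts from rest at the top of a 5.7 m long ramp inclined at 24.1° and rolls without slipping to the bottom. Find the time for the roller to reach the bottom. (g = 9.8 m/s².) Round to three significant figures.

t ≈ 1.89 s

The moment of inertia is 0.25MR², giving k ≡ I/(MR²) = 0.25.
Newton's second law down the slope: Mg sinθ − f = Ma. The torque equation fR = Iα (with α = a/R) gives f = kMa.
Hence a = g sinθ/(1+k) = 9.8×sin24.1°/1.25 = 3.201 m/s².
Starting from rest, L = ½at², so t = √(2L/a) = √(2×5.7/3.201) ≈ 1.89 s.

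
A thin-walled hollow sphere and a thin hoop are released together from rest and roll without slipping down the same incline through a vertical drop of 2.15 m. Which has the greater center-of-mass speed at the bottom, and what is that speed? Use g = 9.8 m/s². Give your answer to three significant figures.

For rolling without slipping, Mgh = ½(1+k)Mv² where k = I/(MR²), so v = √(2gh/(1+k)).
Thin-walled hollow sphere: k = 2/3, giving v = √(2×9.8×2.15/1.667) = 5.028 m/s.
Thin hoop: k = 1, giving v = √(2×9.8×2.15/2) = 4.59 m/s.
The smaller k wins: the thin-walled hollow sphere, at ≈ 5.03 m/s.

the thin-walled hollow sphere, at v ≈ 5.03 m/s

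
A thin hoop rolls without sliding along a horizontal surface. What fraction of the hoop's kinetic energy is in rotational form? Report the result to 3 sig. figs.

The moment of inertia is MR², giving k ≡ I/(MR²) = 1.
Since ω = v/R, the translational part is ½Mv² and the rotational part is ½I(v/R)² = ½kMv²; the total is ½(1+k)Mv².
The rotational fraction is therefore k/(1+k) = 1/2 ≈ 0.500.

fraction ≈ 0.500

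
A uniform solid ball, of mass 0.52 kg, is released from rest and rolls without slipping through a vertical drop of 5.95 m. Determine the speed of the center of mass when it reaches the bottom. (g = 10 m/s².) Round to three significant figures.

With I = (2/5)MR², the ratio k = I/(MR²) is 0.4.
Pure rolling means v = ωR; then KE = ½Mv² + ½I(v/R)² = ½(1+k)Mv² = (7/10)Mv².
Energy conservation: Mgh = (7/10)Mv², so v = √(2gh/(1+k)) = √(2 × 10 × 5.95 / 1.4) ≈ 9.22 m/s.

v ≈ 9.22 m/s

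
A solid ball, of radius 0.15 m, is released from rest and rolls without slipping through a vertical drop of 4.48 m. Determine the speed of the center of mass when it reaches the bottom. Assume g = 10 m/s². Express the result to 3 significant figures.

v ≈ 8.00 m/s

For this body I = (2/5)MR², i.e. k = I/(MR²) = 0.4.
Rolling without slipping gives ω = v/R, so the total kinetic energy is ½Mv² + ½Iω² = ½(1+k)Mv² = (7/10)Mv².
Setting Mgh = (7/10)Mv² gives v = √(2gh/(1+k)) = √(2·10·4.48/1.4) ≈ 8.00 m/s.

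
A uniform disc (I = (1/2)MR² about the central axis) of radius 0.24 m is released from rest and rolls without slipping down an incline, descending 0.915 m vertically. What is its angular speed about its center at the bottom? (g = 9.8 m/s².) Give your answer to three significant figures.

ω ≈ 14.4 rad/s

For this body I = (1/2)MR², i.e. k = I/(MR²) = 0.5.
Rolling without slipping gives ω = v/R, so the total kinetic energy is ½Mv² + ½Iω² = ½(1+k)Mv² = (3/4)Mv².
Energy conservation Mgh = ½(1+k)Mv² gives v = √(2gh/(1+k)) = √(2 × 9.8 × 0.915 / 1.5) = 3.458 m/s.
The angular speed follows from ω = v/R = 3.458/0.24 ≈ 14.4 rad/s.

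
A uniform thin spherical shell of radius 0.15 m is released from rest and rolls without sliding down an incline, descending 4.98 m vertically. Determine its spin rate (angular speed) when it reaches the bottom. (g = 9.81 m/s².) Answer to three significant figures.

The moment of inertia is (2/3)MR², giving k ≡ I/(MR²) = 2/3.
Rolling without slipping gives ω = v/R, so the total kinetic energy is ½Mv² + ½Iω² = ½(1+k)Mv² = (5/6)Mv².
Energy conservation Mgh = ½(1+k)Mv² gives v = √(2gh/(1+k)) = √(2 × 9.81 × 4.98 / 1.667) = 7.657 m/s.
Then ω = v/R = 7.657 / 0.15 ≈ 51.0 rad/s.

ω ≈ 51.0 rad/s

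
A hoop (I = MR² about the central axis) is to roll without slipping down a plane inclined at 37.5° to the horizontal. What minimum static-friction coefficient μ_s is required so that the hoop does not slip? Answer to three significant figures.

Here I = MR², so the shape factor k = I/(MR²) = 1.
Translational: Mg sinθ − f = Ma. Rotational about the CM: fR = Iα = kMRa, so f = kMa.
These give a = g sinθ/(1+k) and the required friction f = kMg sinθ/(1+k).
With N = Mg cosθ, the no-slip condition f ≤ μN gives μ_min = f/N = k tanθ/(1+k).
μ_min = 1 × tan37.5° / 2 ≈ 0.384.

μ_min ≈ 0.384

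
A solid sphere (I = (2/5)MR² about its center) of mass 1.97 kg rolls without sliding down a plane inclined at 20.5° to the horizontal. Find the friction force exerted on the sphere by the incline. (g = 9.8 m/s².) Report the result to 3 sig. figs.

f ≈ 1.93 N

Here I = (2/5)MR², so the shape factor k = I/(MR²) = 0.4.
Along the incline Mg sinθ − f = Ma, and torque about the center fR = Iα = kMR²(a/R) gives f = kMa.
Combining, a = g sinθ/(1+k) and f = kMa = kMg sinθ/(1+k).
f = 0.4 × 1.97 × 9.8 × sin20.5° / 1.4 ≈ 1.93 N.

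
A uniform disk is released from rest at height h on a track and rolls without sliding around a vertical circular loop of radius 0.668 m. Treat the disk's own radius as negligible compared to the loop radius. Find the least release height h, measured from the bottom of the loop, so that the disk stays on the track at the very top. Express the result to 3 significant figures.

For this body I = (1/2)MR², i.e. k = I/(MR²) = 0.5.
At the top, contact is just lost when gravity alone supplies the centripetal force: Mg = Mv_top²/r, i.e. v_top² = gr.
With ω = v/R, the kinetic energy at speed v is ½(1+k)Mv² = (3/4)Mv².
Energy conservation from release (height h) to the top (height 2r): Mgh = Mg(2r) + (3/4)M·gr.
Thus h_min = 2r + (1+k)r/2 = r(2 + 1.5/2) = 0.668 × 2.75 ≈ 1.84 m.

h_min ≈ 1.84 m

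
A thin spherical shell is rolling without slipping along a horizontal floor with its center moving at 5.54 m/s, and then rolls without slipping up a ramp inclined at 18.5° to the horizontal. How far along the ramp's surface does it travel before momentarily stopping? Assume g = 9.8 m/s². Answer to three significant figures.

d ≈ 8.22 m

For this body I = (2/3)MR², i.e. k = I/(MR²) = 2/3.
Rolling without slipping gives ω = v/R, so the total kinetic energy is ½Mv² + ½Iω² = ½(1+k)Mv² = (5/6)Mv².
Setting this equal to Mgh gives the vertical rise h = (1+k)v₀²/(2g) = 1.667×5.54²/(2×9.8) = 2.61 m.
The distance along the slope is d = h/sinθ = 2.61/sin18.5° ≈ 8.22 m.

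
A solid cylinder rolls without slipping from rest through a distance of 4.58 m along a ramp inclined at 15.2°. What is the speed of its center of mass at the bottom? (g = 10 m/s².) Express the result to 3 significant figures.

v ≈ 4.00 m/s

Here I = (1/2)MR², so the shape factor k = I/(MR²) = 0.5.
The rolling condition ω = v/R makes the rotational term ½I(v/R)² = ½kMv², so KE_total = ½(1+k)Mv² = (3/4)Mv².
The vertical drop is h = L sinθ = 4.58 × sin15.2° = 1.201 m.
Setting Mgh = (3/4)Mv² gives v = √(2gh/(1+k)) = √(2·10·1.201/1.5) ≈ 4.00 m/s.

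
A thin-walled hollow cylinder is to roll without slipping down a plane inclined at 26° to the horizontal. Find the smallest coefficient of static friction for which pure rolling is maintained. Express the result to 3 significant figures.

The moment of inertia is MR², giving k ≡ I/(MR²) = 1.
Newton's second law down the slope: Mg sinθ − f = Ma. The torque equation fR = Iα (with α = a/R) gives f = kMa.
These give a = g sinθ/(1+k) and the required friction f = kMg sinθ/(1+k).
With N = Mg cosθ, the no-slip condition f ≤ μN gives μ_min = f/N = k tanθ/(1+k).
μ_min = 1 × tan26° / 2 ≈ 0.244.

μ_min ≈ 0.244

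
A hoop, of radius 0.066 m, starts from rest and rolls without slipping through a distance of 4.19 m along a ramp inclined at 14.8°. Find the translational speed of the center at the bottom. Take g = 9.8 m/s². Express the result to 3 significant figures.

v ≈ 3.24 m/s

The moment of inertia is MR², giving k ≡ I/(MR²) = 1.
Rolling without slipping gives ω = v/R, so the total kinetic energy is ½Mv² + ½Iω² = ½(1+k)Mv² = Mv².
The vertical drop is h = L sinθ = 4.19 × sin14.8° = 1.07 m.
Setting Mgh = Mv² gives v = √(2gh/(1+k)) = √(2·9.8·1.07/2) ≈ 3.24 m/s.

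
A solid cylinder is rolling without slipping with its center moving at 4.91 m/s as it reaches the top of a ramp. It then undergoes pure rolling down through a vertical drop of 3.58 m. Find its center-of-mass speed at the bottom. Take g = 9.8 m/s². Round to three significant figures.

With I = (1/2)MR², the ratio k = I/(MR²) is 0.5.
The rolling condition ω = v/R makes the rotational term ½I(v/R)² = ½kMv², so KE_total = ½(1+k)Mv² = (3/4)Mv².
Conserving energy between top and bottom: (3/4)Mv² = (3/4)Mv₀² + Mgh, hence v² = v₀² + 2gh/(1+k).
v = √(4.91² + 2×9.8×3.58/1.5) = √70.89 ≈ 8.42 m/s.

v ≈ 8.42 m/s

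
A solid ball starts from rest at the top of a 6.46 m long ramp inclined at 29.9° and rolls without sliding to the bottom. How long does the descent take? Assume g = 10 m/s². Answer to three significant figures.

The moment of inertia is (2/5)MR², giving k ≡ I/(MR²) = 0.4.
Newton's second law down the slope: Mg sinθ − f = Ma. The torque equation fR = Iα (with α = a/R) gives f = kMa.
Hence a = g sinθ/(1+k) = 10×sin29.9°/1.4 = 3.561 m/s².
Starting from rest, L = ½at², so t = √(2L/a) = √(2×6.46/3.561) ≈ 1.90 s.

t ≈ 1.90 s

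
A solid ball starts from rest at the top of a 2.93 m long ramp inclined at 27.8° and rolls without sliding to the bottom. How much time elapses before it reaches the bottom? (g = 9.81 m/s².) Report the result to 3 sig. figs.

For this body I = (2/5)MR², i.e. k = I/(MR²) = 0.4.
Translational: Mg sinθ − f = Ma. Rotational about the CM: fR = Iα = kMRa, so f = kMa.
Hence a = g sinθ/(1+k) = 9.81×sin27.8°/1.4 = 3.268 m/s².
With constant a from rest, t = √(2L/a) = √(2·2.93/3.268) ≈ 1.34 s.

t ≈ 1.34 s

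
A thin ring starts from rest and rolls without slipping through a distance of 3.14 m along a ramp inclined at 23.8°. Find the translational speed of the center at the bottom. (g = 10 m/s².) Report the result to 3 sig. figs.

v ≈ 3.56 m/s

With I = MR², the ratio k = I/(MR²) is 1.
Since it rolls without slipping, ω = v/R and KE = ½Mv² + ½Iω² = ½(1+k)Mv² = Mv².
The vertical drop is h = L sinθ = 3.14 × sin23.8° = 1.267 m.
Energy conservation: Mgh = Mv², so v = √(2gh/(1+k)) = √(2 × 10 × 1.267 / 2) ≈ 3.56 m/s.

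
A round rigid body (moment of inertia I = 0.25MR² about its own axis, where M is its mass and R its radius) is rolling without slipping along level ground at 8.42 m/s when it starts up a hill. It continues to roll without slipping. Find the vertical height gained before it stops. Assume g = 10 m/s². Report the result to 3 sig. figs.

h ≈ 4.43 m

The moment of inertia is 0.25MR², giving k ≡ I/(MR²) = 0.25.
The rolling condition ω = v/R makes the rotational term ½I(v/R)² = ½kMv², so KE_total = ½(1+k)Mv² = (5/8)Mv².
At the top the kinetic energy is zero, so (5/8)Mv₀² = Mgh.
Thus h = (1+k)v₀²/(2g) = 1.25 × 8.42² / (2 × 10) ≈ 4.43 m.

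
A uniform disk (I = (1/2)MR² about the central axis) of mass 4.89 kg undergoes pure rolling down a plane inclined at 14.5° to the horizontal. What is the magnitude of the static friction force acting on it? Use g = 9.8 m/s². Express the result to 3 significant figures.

Here I = (1/2)MR², so the shape factor k = I/(MR²) = 0.5.
Along the incline Mg sinθ − f = Ma, and torque about the center fR = Iα = kMR²(a/R) gives f = kMa.
Combining, a = g sinθ/(1+k) and f = kMa = kMg sinθ/(1+k).
f = 0.5 × 4.89 × 9.8 × sin14.5° / 1.5 ≈ 4.00 N.

f ≈ 4.00 N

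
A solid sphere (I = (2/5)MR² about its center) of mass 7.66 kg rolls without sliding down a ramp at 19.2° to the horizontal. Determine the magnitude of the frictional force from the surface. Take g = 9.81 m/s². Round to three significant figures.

f ≈ 7.06 N

Here I = (2/5)MR², so the shape factor k = I/(MR²) = 0.4.
Newton's second law down the slope: Mg sinθ − f = Ma. The torque equation fR = Iα (with α = a/R) gives f = kMa.
Combining, a = g sinθ/(1+k) and f = kMa = kMg sinθ/(1+k).
f = 0.4 × 7.66 × 9.81 × sin19.2° / 1.4 ≈ 7.06 N.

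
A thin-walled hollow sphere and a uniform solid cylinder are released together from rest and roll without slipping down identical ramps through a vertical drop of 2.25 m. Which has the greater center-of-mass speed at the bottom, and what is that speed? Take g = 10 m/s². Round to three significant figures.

the uniform solid cylinder, at v ≈ 5.48 m/s

For rolling without slipping, Mgh = ½(1+k)Mv² where k = I/(MR²), so v = √(2gh/(1+k)).
Thin-walled hollow sphere: k = 2/3, giving v = √(2×10×2.25/1.667) = 5.196 m/s.
Uniform solid cylinder: k = 0.5, giving v = √(2×10×2.25/1.5) = 5.477 m/s.
The smaller k wins: the uniform solid cylinder, at ≈ 5.48 m/s.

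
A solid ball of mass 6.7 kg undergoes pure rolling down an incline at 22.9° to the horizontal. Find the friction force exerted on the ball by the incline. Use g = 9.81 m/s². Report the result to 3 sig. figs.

The moment of inertia is (2/5)MR², giving k ≡ I/(MR²) = 0.4.
Newton's second law down the slope: Mg sinθ − f = Ma. The torque equation fR = Iα (with α = a/R) gives f = kMa.
Combining, a = g sinθ/(1+k) and f = kMa = kMg sinθ/(1+k).
f = 0.4 × 6.7 × 9.81 × sin22.9° / 1.4 ≈ 7.31 N.

f ≈ 7.31 N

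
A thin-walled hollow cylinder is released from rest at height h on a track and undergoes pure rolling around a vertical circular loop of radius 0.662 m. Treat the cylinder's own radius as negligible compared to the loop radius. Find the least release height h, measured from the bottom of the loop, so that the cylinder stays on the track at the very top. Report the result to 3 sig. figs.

h_min ≈ 1.99 m

Here I = MR², so the shape factor k = I/(MR²) = 1.
At the top, contact is just lost when gravity alone supplies the centripetal force: Mg = Mv_top²/r, i.e. v_top² = gr.
With ω = v/R, the kinetic energy at speed v is ½(1+k)Mv² = Mv².
Energy conservation from release (height h) to the top (height 2r): Mgh = Mg(2r) + M·gr.
Thus h_min = 2r + (1+k)r/2 = r(2 + 2/2) = 0.662 × 3 ≈ 1.99 m.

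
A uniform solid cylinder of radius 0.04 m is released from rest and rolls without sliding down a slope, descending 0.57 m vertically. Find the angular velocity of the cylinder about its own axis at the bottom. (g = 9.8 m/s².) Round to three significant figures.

Here I = (1/2)MR², so the shape factor k = I/(MR²) = 0.5.
Since it rolls without slipping, ω = v/R and KE = ½Mv² + ½Iω² = ½(1+k)Mv² = (3/4)Mv².
Energy conservation Mgh = ½(1+k)Mv² gives v = √(2gh/(1+k)) = √(2 × 9.8 × 0.57 / 1.5) = 2.729 m/s.
Then ω = v/R = 2.729 / 0.04 ≈ 68.2 rad/s.

ω ≈ 68.2 rad/s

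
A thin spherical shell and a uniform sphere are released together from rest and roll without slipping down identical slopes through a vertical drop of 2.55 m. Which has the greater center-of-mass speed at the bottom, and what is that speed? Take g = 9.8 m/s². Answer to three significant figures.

For rolling without slipping, Mgh = ½(1+k)Mv² where k = I/(MR²), so v = √(2gh/(1+k)).
Thin spherical shell: k = 2/3, giving v = √(2×9.8×2.55/1.667) = 5.476 m/s.
Uniform sphere: k = 0.4, giving v = √(2×9.8×2.55/1.4) = 5.975 m/s.
The smaller k wins: the uniform sphere, at ≈ 5.97 m/s.

the uniform sphere, at v ≈ 5.97 m/s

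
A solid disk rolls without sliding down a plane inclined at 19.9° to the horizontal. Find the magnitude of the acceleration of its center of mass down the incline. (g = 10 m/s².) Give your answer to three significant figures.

The moment of inertia is (1/2)MR², giving k ≡ I/(MR²) = 0.5.
Translational: Mg sinθ − f = Ma. Rotational about the CM: fR = Iα = kMRa, so f = kMa.
Eliminating f: Mg sinθ = (1+k)Ma, so a = g sinθ/(1+k) = 10 × sin19.9° / 1.5 ≈ 2.27 m/s².

a ≈ 2.27 m/s²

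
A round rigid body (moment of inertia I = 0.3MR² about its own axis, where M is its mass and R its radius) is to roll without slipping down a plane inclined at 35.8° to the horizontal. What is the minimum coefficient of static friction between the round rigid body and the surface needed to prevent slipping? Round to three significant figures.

μ_min ≈ 0.166

For this body I = 0.3MR², i.e. k = I/(MR²) = 0.3.
Translational: Mg sinθ − f = Ma. Rotational about the CM: fR = Iα = kMRa, so f = kMa.
These give a = g sinθ/(1+k) and the required friction f = kMg sinθ/(1+k).
With N = Mg cosθ, the no-slip condition f ≤ μN gives μ_min = f/N = k tanθ/(1+k).
μ_min = 0.3 × tan35.8° / 1.3 ≈ 0.166.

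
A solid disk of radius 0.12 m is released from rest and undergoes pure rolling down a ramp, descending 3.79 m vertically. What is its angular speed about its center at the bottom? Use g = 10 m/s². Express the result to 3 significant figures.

Here I = (1/2)MR², so the shape factor k = I/(MR²) = 0.5.
The rolling condition ω = v/R makes the rotational term ½I(v/R)² = ½kMv², so KE_total = ½(1+k)Mv² = (3/4)Mv².
Energy conservation Mgh = ½(1+k)Mv² gives v = √(2gh/(1+k)) = √(2 × 10 × 3.79 / 1.5) = 7.109 m/s.
Then ω = v/R = 7.109 / 0.12 ≈ 59.2 rad/s.

ω ≈ 59.2 rad/s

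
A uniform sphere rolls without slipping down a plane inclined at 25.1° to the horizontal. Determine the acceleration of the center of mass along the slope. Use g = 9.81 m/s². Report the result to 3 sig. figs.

a ≈ 2.97 m/s²

For this body I = (2/5)MR², i.e. k = I/(MR²) = 0.4.
Along the incline Mg sinθ − f = Ma, and torque about the center fR = Iα = kMR²(a/R) gives f = kMa.
Eliminating f: Mg sinθ = (1+k)Ma, so a = g sinθ/(1+k) = 9.81 × sin25.1° / 1.4 ≈ 2.97 m/s².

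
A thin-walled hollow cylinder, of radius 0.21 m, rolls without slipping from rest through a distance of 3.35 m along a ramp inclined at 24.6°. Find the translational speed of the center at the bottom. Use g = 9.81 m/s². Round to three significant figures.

For this body I = MR², i.e. k = I/(MR²) = 1.
The rolling condition ω = v/R makes the rotational term ½I(v/R)² = ½kMv², so KE_total = ½(1+k)Mv² = Mv².
The vertical drop is h = L sinθ = 3.35 × sin24.6° = 1.395 m.
Energy conservation: Mgh = Mv², so v = √(2gh/(1+k)) = √(2 × 9.81 × 1.395 / 2) ≈ 3.70 m/s.

v ≈ 3.70 m/s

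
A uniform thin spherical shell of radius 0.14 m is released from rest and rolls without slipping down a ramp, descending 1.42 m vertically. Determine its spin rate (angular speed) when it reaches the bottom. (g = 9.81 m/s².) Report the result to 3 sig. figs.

With I = (2/3)MR², the ratio k = I/(MR²) is 2/3.
The rolling condition ω = v/R makes the rotational term ½I(v/R)² = ½kMv², so KE_total = ½(1+k)Mv² = (5/6)Mv².
Energy conservation Mgh = ½(1+k)Mv² gives v = √(2gh/(1+k)) = √(2 × 9.81 × 1.42 / 1.667) = 4.089 m/s.
Then ω = v/R = 4.089 / 0.14 ≈ 29.2 rad/s.

ω ≈ 29.2 rad/s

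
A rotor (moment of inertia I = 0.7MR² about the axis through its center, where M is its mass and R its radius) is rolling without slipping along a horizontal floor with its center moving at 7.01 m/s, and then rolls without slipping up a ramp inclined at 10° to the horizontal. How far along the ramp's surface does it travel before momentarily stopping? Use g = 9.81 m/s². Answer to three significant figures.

d ≈ 24.5 m

With I = 0.7MR², the ratio k = I/(MR²) is 0.7.
Since it rolls without slipping, ω = v/R and KE = ½Mv² + ½Iω² = ½(1+k)Mv² = (17/20)Mv².
Setting this equal to Mgh gives the vertical rise h = (1+k)v₀²/(2g) = 1.7×7.01²/(2×9.81) = 4.258 m.
The distance along the slope is d = h/sinθ = 4.258/sin10° ≈ 24.5 m.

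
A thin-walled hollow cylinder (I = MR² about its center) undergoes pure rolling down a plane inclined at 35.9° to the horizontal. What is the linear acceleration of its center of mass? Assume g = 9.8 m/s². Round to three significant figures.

a ≈ 2.87 m/s²

Here I = MR², so the shape factor k = I/(MR²) = 1.
Along the incline Mg sinθ − f = Ma, and torque about the center fR = Iα = kMR²(a/R) gives f = kMa.
Eliminating f: Mg sinθ = (1+k)Ma, so a = g sinθ/(1+k) = 9.8 × sin35.9° / 2 ≈ 2.87 m/s².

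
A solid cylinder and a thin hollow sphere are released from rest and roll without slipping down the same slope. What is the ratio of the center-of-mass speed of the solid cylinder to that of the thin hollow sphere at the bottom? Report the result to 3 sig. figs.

Each satisfies Mgh = ½(1+k)Mv² with k = I/(MR²), so v ∝ 1/√(1+k).
For the solid cylinder k = 0.5; for the thin hollow sphere k = 2/3.
v₁/v₂ = √((1+k₂)/(1+k₁)) = √(1.667/1.5) ≈ 1.05.

v_ratio ≈ 1.05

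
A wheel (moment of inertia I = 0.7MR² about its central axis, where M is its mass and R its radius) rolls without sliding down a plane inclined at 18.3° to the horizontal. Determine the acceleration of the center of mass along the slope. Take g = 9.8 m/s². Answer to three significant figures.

Here I = 0.7MR², so the shape factor k = I/(MR²) = 0.7.
Along the incline Mg sinθ − f = Ma, and torque about the center fR = Iα = kMR²(a/R) gives f = kMa.
Eliminating f: Mg sinθ = (1+k)Ma, so a = g sinθ/(1+k) = 9.8 × sin18.3° / 1.7 ≈ 1.81 m/s².

a ≈ 1.81 m/s²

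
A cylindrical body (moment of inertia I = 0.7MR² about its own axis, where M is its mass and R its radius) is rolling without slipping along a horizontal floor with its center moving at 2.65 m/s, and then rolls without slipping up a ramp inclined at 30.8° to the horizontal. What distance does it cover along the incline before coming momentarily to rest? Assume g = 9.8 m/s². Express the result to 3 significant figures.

d ≈ 1.19 m

For this body I = 0.7MR², i.e. k = I/(MR²) = 0.7.
Since it rolls without slipping, ω = v/R and KE = ½Mv² + ½Iω² = ½(1+k)Mv² = (17/20)Mv².
Setting this equal to Mgh gives the vertical rise h = (1+k)v₀²/(2g) = 1.7×2.65²/(2×9.8) = 0.6091 m.
The distance along the slope is d = h/sinθ = 0.6091/sin30.8° ≈ 1.19 m.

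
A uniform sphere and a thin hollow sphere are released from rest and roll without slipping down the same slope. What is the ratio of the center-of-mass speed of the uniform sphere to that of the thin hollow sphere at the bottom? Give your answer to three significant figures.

Each satisfies Mgh = ½(1+k)Mv² with k = I/(MR²), so v ∝ 1/√(1+k).
For the uniform sphere k = 0.4; for the thin hollow sphere k = 2/3.
v₁/v₂ = √((1+k₂)/(1+k₁)) = √(1.667/1.4) ≈ 1.09.

v_ratio ≈ 1.09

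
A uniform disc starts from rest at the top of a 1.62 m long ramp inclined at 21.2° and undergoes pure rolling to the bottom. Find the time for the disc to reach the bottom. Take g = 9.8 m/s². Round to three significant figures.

t ≈ 1.17 s

Here I = (1/2)MR², so the shape factor k = I/(MR²) = 0.5.
Newton's second law down the slope: Mg sinθ − f = Ma. The torque equation fR = Iα (with α = a/R) gives f = kMa.
Hence a = g sinθ/(1+k) = 9.8×sin21.2°/1.5 = 2.363 m/s².
Starting from rest, L = ½at², so t = √(2L/a) = √(2×1.62/2.363) ≈ 1.17 s.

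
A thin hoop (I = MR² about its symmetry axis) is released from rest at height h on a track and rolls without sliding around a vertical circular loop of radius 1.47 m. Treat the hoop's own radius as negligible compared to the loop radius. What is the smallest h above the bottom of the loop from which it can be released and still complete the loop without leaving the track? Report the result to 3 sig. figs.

h_min ≈ 4.41 m

With I = MR², the ratio k = I/(MR²) is 1.
At the top of the loop, the minimum-contact condition is Mg = Mv_top²/r, so v_top² = gr.
With ω = v/R, the kinetic energy at speed v is ½(1+k)Mv² = Mv².
Energy conservation from release (height h) to the top (height 2r): Mgh = Mg(2r) + M·gr.
Thus h_min = 2r + (1+k)r/2 = r(2 + 2/2) = 1.47 × 3 ≈ 4.41 m.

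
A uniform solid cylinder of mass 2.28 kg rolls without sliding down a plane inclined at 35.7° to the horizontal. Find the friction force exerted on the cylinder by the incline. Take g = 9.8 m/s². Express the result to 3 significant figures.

f ≈ 4.35 N

Here I = (1/2)MR², so the shape factor k = I/(MR²) = 0.5.
Along the incline Mg sinθ − f = Ma, and torque about the center fR = Iα = kMR²(a/R) gives f = kMa.
Combining, a = g sinθ/(1+k) and f = kMa = kMg sinθ/(1+k).
f = 0.5 × 2.28 × 9.8 × sin35.7° / 1.5 ≈ 4.35 N.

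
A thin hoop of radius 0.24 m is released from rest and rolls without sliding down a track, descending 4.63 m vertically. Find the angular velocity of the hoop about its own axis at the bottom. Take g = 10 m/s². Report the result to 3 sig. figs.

ω ≈ 28.4 rad/s

For this body I = MR², i.e. k = I/(MR²) = 1.
Since it rolls without slipping, ω = v/R and KE = ½Mv² + ½Iω² = ½(1+k)Mv² = Mv².
Energy conservation Mgh = ½(1+k)Mv² gives v = √(2gh/(1+k)) = √(2 × 10 × 4.63 / 2) = 6.804 m/s.
Then ω = v/R = 6.804 / 0.24 ≈ 28.4 rad/s.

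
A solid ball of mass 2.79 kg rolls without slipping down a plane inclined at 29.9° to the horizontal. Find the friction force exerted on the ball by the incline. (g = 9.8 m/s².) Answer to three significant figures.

The moment of inertia is (2/5)MR², giving k ≡ I/(MR²) = 0.4.
Along the incline Mg sinθ − f = Ma, and torque about the center fR = Iα = kMR²(a/R) gives f = kMa.
Combining, a = g sinθ/(1+k) and f = kMa = kMg sinθ/(1+k).
f = 0.4 × 2.79 × 9.8 × sin29.9° / 1.4 ≈ 3.89 N.

f ≈ 3.89 N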